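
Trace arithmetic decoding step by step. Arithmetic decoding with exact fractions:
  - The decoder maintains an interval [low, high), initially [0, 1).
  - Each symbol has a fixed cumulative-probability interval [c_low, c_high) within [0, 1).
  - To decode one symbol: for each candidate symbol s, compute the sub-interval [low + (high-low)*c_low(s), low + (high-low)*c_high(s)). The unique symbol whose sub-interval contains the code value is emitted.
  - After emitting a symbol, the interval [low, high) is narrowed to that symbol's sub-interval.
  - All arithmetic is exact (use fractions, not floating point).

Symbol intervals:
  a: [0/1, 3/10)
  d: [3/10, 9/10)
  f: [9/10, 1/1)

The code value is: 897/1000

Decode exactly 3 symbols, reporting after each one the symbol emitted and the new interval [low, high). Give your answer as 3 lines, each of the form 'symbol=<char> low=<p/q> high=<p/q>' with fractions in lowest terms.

Step 1: interval [0/1, 1/1), width = 1/1 - 0/1 = 1/1
  'a': [0/1 + 1/1*0/1, 0/1 + 1/1*3/10) = [0/1, 3/10)
  'd': [0/1 + 1/1*3/10, 0/1 + 1/1*9/10) = [3/10, 9/10) <- contains code 897/1000
  'f': [0/1 + 1/1*9/10, 0/1 + 1/1*1/1) = [9/10, 1/1)
  emit 'd', narrow to [3/10, 9/10)
Step 2: interval [3/10, 9/10), width = 9/10 - 3/10 = 3/5
  'a': [3/10 + 3/5*0/1, 3/10 + 3/5*3/10) = [3/10, 12/25)
  'd': [3/10 + 3/5*3/10, 3/10 + 3/5*9/10) = [12/25, 21/25)
  'f': [3/10 + 3/5*9/10, 3/10 + 3/5*1/1) = [21/25, 9/10) <- contains code 897/1000
  emit 'f', narrow to [21/25, 9/10)
Step 3: interval [21/25, 9/10), width = 9/10 - 21/25 = 3/50
  'a': [21/25 + 3/50*0/1, 21/25 + 3/50*3/10) = [21/25, 429/500)
  'd': [21/25 + 3/50*3/10, 21/25 + 3/50*9/10) = [429/500, 447/500)
  'f': [21/25 + 3/50*9/10, 21/25 + 3/50*1/1) = [447/500, 9/10) <- contains code 897/1000
  emit 'f', narrow to [447/500, 9/10)

Answer: symbol=d low=3/10 high=9/10
symbol=f low=21/25 high=9/10
symbol=f low=447/500 high=9/10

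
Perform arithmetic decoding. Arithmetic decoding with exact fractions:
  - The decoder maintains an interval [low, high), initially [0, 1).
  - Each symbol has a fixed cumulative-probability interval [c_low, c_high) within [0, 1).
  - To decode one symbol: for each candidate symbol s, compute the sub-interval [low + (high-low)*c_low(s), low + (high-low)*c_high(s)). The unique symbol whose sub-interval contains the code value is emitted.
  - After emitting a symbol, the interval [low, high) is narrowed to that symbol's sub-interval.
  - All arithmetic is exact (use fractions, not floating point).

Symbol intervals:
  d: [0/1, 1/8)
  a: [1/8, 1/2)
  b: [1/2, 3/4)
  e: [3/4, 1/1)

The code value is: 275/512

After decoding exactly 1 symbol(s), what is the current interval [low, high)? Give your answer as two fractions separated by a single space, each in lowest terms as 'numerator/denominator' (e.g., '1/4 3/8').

Step 1: interval [0/1, 1/1), width = 1/1 - 0/1 = 1/1
  'd': [0/1 + 1/1*0/1, 0/1 + 1/1*1/8) = [0/1, 1/8)
  'a': [0/1 + 1/1*1/8, 0/1 + 1/1*1/2) = [1/8, 1/2)
  'b': [0/1 + 1/1*1/2, 0/1 + 1/1*3/4) = [1/2, 3/4) <- contains code 275/512
  'e': [0/1 + 1/1*3/4, 0/1 + 1/1*1/1) = [3/4, 1/1)
  emit 'b', narrow to [1/2, 3/4)

Answer: 1/2 3/4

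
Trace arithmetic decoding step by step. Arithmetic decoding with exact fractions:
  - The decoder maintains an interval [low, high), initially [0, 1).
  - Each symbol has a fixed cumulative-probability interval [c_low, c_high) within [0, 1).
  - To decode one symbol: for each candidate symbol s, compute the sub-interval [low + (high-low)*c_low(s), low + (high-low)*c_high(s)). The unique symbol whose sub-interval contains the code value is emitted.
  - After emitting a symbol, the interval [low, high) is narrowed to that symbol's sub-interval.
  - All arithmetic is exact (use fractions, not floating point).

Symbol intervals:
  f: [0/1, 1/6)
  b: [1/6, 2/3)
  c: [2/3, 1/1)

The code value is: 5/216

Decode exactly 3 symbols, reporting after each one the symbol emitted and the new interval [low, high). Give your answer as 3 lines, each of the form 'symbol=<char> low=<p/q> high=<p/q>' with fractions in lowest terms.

Answer: symbol=f low=0/1 high=1/6
symbol=f low=0/1 high=1/36
symbol=c low=1/54 high=1/36

Derivation:
Step 1: interval [0/1, 1/1), width = 1/1 - 0/1 = 1/1
  'f': [0/1 + 1/1*0/1, 0/1 + 1/1*1/6) = [0/1, 1/6) <- contains code 5/216
  'b': [0/1 + 1/1*1/6, 0/1 + 1/1*2/3) = [1/6, 2/3)
  'c': [0/1 + 1/1*2/3, 0/1 + 1/1*1/1) = [2/3, 1/1)
  emit 'f', narrow to [0/1, 1/6)
Step 2: interval [0/1, 1/6), width = 1/6 - 0/1 = 1/6
  'f': [0/1 + 1/6*0/1, 0/1 + 1/6*1/6) = [0/1, 1/36) <- contains code 5/216
  'b': [0/1 + 1/6*1/6, 0/1 + 1/6*2/3) = [1/36, 1/9)
  'c': [0/1 + 1/6*2/3, 0/1 + 1/6*1/1) = [1/9, 1/6)
  emit 'f', narrow to [0/1, 1/36)
Step 3: interval [0/1, 1/36), width = 1/36 - 0/1 = 1/36
  'f': [0/1 + 1/36*0/1, 0/1 + 1/36*1/6) = [0/1, 1/216)
  'b': [0/1 + 1/36*1/6, 0/1 + 1/36*2/3) = [1/216, 1/54)
  'c': [0/1 + 1/36*2/3, 0/1 + 1/36*1/1) = [1/54, 1/36) <- contains code 5/216
  emit 'c', narrow to [1/54, 1/36)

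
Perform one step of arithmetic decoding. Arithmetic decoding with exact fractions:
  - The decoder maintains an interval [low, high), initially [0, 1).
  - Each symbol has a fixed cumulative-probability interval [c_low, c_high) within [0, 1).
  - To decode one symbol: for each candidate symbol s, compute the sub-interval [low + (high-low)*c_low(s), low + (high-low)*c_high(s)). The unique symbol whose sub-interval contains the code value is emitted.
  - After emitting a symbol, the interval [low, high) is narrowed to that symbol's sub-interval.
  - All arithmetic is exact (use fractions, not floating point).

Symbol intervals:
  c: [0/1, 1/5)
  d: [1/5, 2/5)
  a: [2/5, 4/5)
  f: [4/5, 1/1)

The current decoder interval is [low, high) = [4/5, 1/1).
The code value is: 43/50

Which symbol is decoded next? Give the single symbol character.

Answer: d

Derivation:
Interval width = high − low = 1/1 − 4/5 = 1/5
Scaled code = (code − low) / width = (43/50 − 4/5) / 1/5 = 3/10
  c: [0/1, 1/5) 
  d: [1/5, 2/5) ← scaled code falls here ✓
  a: [2/5, 4/5) 
  f: [4/5, 1/1) 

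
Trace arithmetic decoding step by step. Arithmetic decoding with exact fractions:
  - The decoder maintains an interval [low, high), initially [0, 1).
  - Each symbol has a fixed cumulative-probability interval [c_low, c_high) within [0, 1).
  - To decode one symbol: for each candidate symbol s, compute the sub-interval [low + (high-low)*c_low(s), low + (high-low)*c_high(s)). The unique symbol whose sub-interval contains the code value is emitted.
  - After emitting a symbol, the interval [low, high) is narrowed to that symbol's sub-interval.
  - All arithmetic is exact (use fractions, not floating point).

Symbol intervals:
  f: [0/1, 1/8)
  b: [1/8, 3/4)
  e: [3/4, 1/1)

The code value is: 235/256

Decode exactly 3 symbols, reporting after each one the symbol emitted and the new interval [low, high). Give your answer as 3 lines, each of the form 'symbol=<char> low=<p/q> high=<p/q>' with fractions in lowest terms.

Answer: symbol=e low=3/4 high=1/1
symbol=b low=25/32 high=15/16
symbol=e low=115/128 high=15/16

Derivation:
Step 1: interval [0/1, 1/1), width = 1/1 - 0/1 = 1/1
  'f': [0/1 + 1/1*0/1, 0/1 + 1/1*1/8) = [0/1, 1/8)
  'b': [0/1 + 1/1*1/8, 0/1 + 1/1*3/4) = [1/8, 3/4)
  'e': [0/1 + 1/1*3/4, 0/1 + 1/1*1/1) = [3/4, 1/1) <- contains code 235/256
  emit 'e', narrow to [3/4, 1/1)
Step 2: interval [3/4, 1/1), width = 1/1 - 3/4 = 1/4
  'f': [3/4 + 1/4*0/1, 3/4 + 1/4*1/8) = [3/4, 25/32)
  'b': [3/4 + 1/4*1/8, 3/4 + 1/4*3/4) = [25/32, 15/16) <- contains code 235/256
  'e': [3/4 + 1/4*3/4, 3/4 + 1/4*1/1) = [15/16, 1/1)
  emit 'b', narrow to [25/32, 15/16)
Step 3: interval [25/32, 15/16), width = 15/16 - 25/32 = 5/32
  'f': [25/32 + 5/32*0/1, 25/32 + 5/32*1/8) = [25/32, 205/256)
  'b': [25/32 + 5/32*1/8, 25/32 + 5/32*3/4) = [205/256, 115/128)
  'e': [25/32 + 5/32*3/4, 25/32 + 5/32*1/1) = [115/128, 15/16) <- contains code 235/256
  emit 'e', narrow to [115/128, 15/16)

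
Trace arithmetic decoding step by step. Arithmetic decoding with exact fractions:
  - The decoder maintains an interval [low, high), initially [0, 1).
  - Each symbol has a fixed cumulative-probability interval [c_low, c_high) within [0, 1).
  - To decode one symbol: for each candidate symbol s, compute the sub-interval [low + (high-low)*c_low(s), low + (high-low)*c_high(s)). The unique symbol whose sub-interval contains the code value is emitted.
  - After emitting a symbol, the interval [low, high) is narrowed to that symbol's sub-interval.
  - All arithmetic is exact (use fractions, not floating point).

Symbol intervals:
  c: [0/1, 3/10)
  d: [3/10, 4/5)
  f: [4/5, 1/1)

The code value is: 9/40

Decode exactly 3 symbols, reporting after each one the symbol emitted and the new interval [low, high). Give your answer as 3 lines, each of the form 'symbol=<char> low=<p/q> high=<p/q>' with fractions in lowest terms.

Answer: symbol=c low=0/1 high=3/10
symbol=d low=9/100 high=6/25
symbol=f low=21/100 high=6/25

Derivation:
Step 1: interval [0/1, 1/1), width = 1/1 - 0/1 = 1/1
  'c': [0/1 + 1/1*0/1, 0/1 + 1/1*3/10) = [0/1, 3/10) <- contains code 9/40
  'd': [0/1 + 1/1*3/10, 0/1 + 1/1*4/5) = [3/10, 4/5)
  'f': [0/1 + 1/1*4/5, 0/1 + 1/1*1/1) = [4/5, 1/1)
  emit 'c', narrow to [0/1, 3/10)
Step 2: interval [0/1, 3/10), width = 3/10 - 0/1 = 3/10
  'c': [0/1 + 3/10*0/1, 0/1 + 3/10*3/10) = [0/1, 9/100)
  'd': [0/1 + 3/10*3/10, 0/1 + 3/10*4/5) = [9/100, 6/25) <- contains code 9/40
  'f': [0/1 + 3/10*4/5, 0/1 + 3/10*1/1) = [6/25, 3/10)
  emit 'd', narrow to [9/100, 6/25)
Step 3: interval [9/100, 6/25), width = 6/25 - 9/100 = 3/20
  'c': [9/100 + 3/20*0/1, 9/100 + 3/20*3/10) = [9/100, 27/200)
  'd': [9/100 + 3/20*3/10, 9/100 + 3/20*4/5) = [27/200, 21/100)
  'f': [9/100 + 3/20*4/5, 9/100 + 3/20*1/1) = [21/100, 6/25) <- contains code 9/40
  emit 'f', narrow to [21/100, 6/25)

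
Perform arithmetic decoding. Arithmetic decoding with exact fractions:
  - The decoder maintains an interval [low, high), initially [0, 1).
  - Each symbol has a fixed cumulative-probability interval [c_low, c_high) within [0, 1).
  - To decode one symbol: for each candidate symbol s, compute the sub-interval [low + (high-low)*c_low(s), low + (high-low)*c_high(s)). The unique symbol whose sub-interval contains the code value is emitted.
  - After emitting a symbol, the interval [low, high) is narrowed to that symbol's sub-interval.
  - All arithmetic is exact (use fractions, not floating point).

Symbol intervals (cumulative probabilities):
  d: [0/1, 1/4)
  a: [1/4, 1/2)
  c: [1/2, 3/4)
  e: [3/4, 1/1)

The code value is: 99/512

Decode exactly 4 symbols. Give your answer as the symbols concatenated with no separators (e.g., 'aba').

Step 1: interval [0/1, 1/1), width = 1/1 - 0/1 = 1/1
  'd': [0/1 + 1/1*0/1, 0/1 + 1/1*1/4) = [0/1, 1/4) <- contains code 99/512
  'a': [0/1 + 1/1*1/4, 0/1 + 1/1*1/2) = [1/4, 1/2)
  'c': [0/1 + 1/1*1/2, 0/1 + 1/1*3/4) = [1/2, 3/4)
  'e': [0/1 + 1/1*3/4, 0/1 + 1/1*1/1) = [3/4, 1/1)
  emit 'd', narrow to [0/1, 1/4)
Step 2: interval [0/1, 1/4), width = 1/4 - 0/1 = 1/4
  'd': [0/1 + 1/4*0/1, 0/1 + 1/4*1/4) = [0/1, 1/16)
  'a': [0/1 + 1/4*1/4, 0/1 + 1/4*1/2) = [1/16, 1/8)
  'c': [0/1 + 1/4*1/2, 0/1 + 1/4*3/4) = [1/8, 3/16)
  'e': [0/1 + 1/4*3/4, 0/1 + 1/4*1/1) = [3/16, 1/4) <- contains code 99/512
  emit 'e', narrow to [3/16, 1/4)
Step 3: interval [3/16, 1/4), width = 1/4 - 3/16 = 1/16
  'd': [3/16 + 1/16*0/1, 3/16 + 1/16*1/4) = [3/16, 13/64) <- contains code 99/512
  'a': [3/16 + 1/16*1/4, 3/16 + 1/16*1/2) = [13/64, 7/32)
  'c': [3/16 + 1/16*1/2, 3/16 + 1/16*3/4) = [7/32, 15/64)
  'e': [3/16 + 1/16*3/4, 3/16 + 1/16*1/1) = [15/64, 1/4)
  emit 'd', narrow to [3/16, 13/64)
Step 4: interval [3/16, 13/64), width = 13/64 - 3/16 = 1/64
  'd': [3/16 + 1/64*0/1, 3/16 + 1/64*1/4) = [3/16, 49/256)
  'a': [3/16 + 1/64*1/4, 3/16 + 1/64*1/2) = [49/256, 25/128) <- contains code 99/512
  'c': [3/16 + 1/64*1/2, 3/16 + 1/64*3/4) = [25/128, 51/256)
  'e': [3/16 + 1/64*3/4, 3/16 + 1/64*1/1) = [51/256, 13/64)
  emit 'a', narrow to [49/256, 25/128)

Answer: deda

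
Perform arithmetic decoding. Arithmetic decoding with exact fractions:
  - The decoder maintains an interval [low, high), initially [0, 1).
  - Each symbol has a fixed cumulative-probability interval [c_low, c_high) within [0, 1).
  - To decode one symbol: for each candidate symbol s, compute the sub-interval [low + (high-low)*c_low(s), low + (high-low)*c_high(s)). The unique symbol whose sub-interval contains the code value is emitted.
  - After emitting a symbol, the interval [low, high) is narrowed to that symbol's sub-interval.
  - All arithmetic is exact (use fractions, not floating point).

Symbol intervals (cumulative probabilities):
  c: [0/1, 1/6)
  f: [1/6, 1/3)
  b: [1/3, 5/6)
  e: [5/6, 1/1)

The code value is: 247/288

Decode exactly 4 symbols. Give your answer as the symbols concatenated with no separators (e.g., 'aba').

Answer: ecef

Derivation:
Step 1: interval [0/1, 1/1), width = 1/1 - 0/1 = 1/1
  'c': [0/1 + 1/1*0/1, 0/1 + 1/1*1/6) = [0/1, 1/6)
  'f': [0/1 + 1/1*1/6, 0/1 + 1/1*1/3) = [1/6, 1/3)
  'b': [0/1 + 1/1*1/3, 0/1 + 1/1*5/6) = [1/3, 5/6)
  'e': [0/1 + 1/1*5/6, 0/1 + 1/1*1/1) = [5/6, 1/1) <- contains code 247/288
  emit 'e', narrow to [5/6, 1/1)
Step 2: interval [5/6, 1/1), width = 1/1 - 5/6 = 1/6
  'c': [5/6 + 1/6*0/1, 5/6 + 1/6*1/6) = [5/6, 31/36) <- contains code 247/288
  'f': [5/6 + 1/6*1/6, 5/6 + 1/6*1/3) = [31/36, 8/9)
  'b': [5/6 + 1/6*1/3, 5/6 + 1/6*5/6) = [8/9, 35/36)
  'e': [5/6 + 1/6*5/6, 5/6 + 1/6*1/1) = [35/36, 1/1)
  emit 'c', narrow to [5/6, 31/36)
Step 3: interval [5/6, 31/36), width = 31/36 - 5/6 = 1/36
  'c': [5/6 + 1/36*0/1, 5/6 + 1/36*1/6) = [5/6, 181/216)
  'f': [5/6 + 1/36*1/6, 5/6 + 1/36*1/3) = [181/216, 91/108)
  'b': [5/6 + 1/36*1/3, 5/6 + 1/36*5/6) = [91/108, 185/216)
  'e': [5/6 + 1/36*5/6, 5/6 + 1/36*1/1) = [185/216, 31/36) <- contains code 247/288
  emit 'e', narrow to [185/216, 31/36)
Step 4: interval [185/216, 31/36), width = 31/36 - 185/216 = 1/216
  'c': [185/216 + 1/216*0/1, 185/216 + 1/216*1/6) = [185/216, 1111/1296)
  'f': [185/216 + 1/216*1/6, 185/216 + 1/216*1/3) = [1111/1296, 139/162) <- contains code 247/288
  'b': [185/216 + 1/216*1/3, 185/216 + 1/216*5/6) = [139/162, 1115/1296)
  'e': [185/216 + 1/216*5/6, 185/216 + 1/216*1/1) = [1115/1296, 31/36)
  emit 'f', narrow to [1111/1296, 139/162)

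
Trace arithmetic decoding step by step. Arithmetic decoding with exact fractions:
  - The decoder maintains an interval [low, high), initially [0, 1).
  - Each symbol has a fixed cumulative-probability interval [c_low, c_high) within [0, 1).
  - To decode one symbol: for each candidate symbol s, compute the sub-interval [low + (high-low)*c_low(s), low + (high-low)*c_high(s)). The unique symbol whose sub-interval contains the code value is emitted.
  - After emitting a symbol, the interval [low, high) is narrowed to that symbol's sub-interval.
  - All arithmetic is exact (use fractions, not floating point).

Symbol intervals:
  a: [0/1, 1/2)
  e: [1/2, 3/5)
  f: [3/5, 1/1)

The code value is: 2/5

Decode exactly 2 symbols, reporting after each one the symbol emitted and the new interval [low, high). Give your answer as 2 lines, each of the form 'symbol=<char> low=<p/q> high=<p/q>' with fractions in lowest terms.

Answer: symbol=a low=0/1 high=1/2
symbol=f low=3/10 high=1/2

Derivation:
Step 1: interval [0/1, 1/1), width = 1/1 - 0/1 = 1/1
  'a': [0/1 + 1/1*0/1, 0/1 + 1/1*1/2) = [0/1, 1/2) <- contains code 2/5
  'e': [0/1 + 1/1*1/2, 0/1 + 1/1*3/5) = [1/2, 3/5)
  'f': [0/1 + 1/1*3/5, 0/1 + 1/1*1/1) = [3/5, 1/1)
  emit 'a', narrow to [0/1, 1/2)
Step 2: interval [0/1, 1/2), width = 1/2 - 0/1 = 1/2
  'a': [0/1 + 1/2*0/1, 0/1 + 1/2*1/2) = [0/1, 1/4)
  'e': [0/1 + 1/2*1/2, 0/1 + 1/2*3/5) = [1/4, 3/10)
  'f': [0/1 + 1/2*3/5, 0/1 + 1/2*1/1) = [3/10, 1/2) <- contains code 2/5
  emit 'f', narrow to [3/10, 1/2)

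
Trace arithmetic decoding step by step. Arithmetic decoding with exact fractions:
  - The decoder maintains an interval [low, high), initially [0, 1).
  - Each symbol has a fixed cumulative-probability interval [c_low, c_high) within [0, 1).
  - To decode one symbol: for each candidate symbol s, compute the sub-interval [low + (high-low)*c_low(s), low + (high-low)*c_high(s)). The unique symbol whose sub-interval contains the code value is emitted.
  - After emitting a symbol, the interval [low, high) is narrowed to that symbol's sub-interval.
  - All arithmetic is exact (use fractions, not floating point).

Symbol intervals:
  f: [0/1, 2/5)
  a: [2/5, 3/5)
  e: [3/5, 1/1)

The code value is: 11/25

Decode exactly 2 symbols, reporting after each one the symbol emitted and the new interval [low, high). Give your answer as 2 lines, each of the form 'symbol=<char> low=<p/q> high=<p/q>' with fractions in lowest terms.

Answer: symbol=a low=2/5 high=3/5
symbol=f low=2/5 high=12/25

Derivation:
Step 1: interval [0/1, 1/1), width = 1/1 - 0/1 = 1/1
  'f': [0/1 + 1/1*0/1, 0/1 + 1/1*2/5) = [0/1, 2/5)
  'a': [0/1 + 1/1*2/5, 0/1 + 1/1*3/5) = [2/5, 3/5) <- contains code 11/25
  'e': [0/1 + 1/1*3/5, 0/1 + 1/1*1/1) = [3/5, 1/1)
  emit 'a', narrow to [2/5, 3/5)
Step 2: interval [2/5, 3/5), width = 3/5 - 2/5 = 1/5
  'f': [2/5 + 1/5*0/1, 2/5 + 1/5*2/5) = [2/5, 12/25) <- contains code 11/25
  'a': [2/5 + 1/5*2/5, 2/5 + 1/5*3/5) = [12/25, 13/25)
  'e': [2/5 + 1/5*3/5, 2/5 + 1/5*1/1) = [13/25, 3/5)
  emit 'f', narrow to [2/5, 12/25)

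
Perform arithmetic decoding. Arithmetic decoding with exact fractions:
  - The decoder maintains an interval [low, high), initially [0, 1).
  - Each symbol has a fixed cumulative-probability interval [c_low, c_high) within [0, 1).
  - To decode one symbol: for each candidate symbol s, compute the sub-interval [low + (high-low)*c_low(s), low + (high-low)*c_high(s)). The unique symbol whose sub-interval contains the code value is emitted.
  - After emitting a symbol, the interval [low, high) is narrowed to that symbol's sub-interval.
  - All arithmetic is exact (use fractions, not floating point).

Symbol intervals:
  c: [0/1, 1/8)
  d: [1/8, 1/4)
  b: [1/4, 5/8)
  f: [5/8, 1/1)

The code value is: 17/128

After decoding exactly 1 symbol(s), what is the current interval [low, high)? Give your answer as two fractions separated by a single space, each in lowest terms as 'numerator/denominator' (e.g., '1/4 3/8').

Answer: 1/8 1/4

Derivation:
Step 1: interval [0/1, 1/1), width = 1/1 - 0/1 = 1/1
  'c': [0/1 + 1/1*0/1, 0/1 + 1/1*1/8) = [0/1, 1/8)
  'd': [0/1 + 1/1*1/8, 0/1 + 1/1*1/4) = [1/8, 1/4) <- contains code 17/128
  'b': [0/1 + 1/1*1/4, 0/1 + 1/1*5/8) = [1/4, 5/8)
  'f': [0/1 + 1/1*5/8, 0/1 + 1/1*1/1) = [5/8, 1/1)
  emit 'd', narrow to [1/8, 1/4)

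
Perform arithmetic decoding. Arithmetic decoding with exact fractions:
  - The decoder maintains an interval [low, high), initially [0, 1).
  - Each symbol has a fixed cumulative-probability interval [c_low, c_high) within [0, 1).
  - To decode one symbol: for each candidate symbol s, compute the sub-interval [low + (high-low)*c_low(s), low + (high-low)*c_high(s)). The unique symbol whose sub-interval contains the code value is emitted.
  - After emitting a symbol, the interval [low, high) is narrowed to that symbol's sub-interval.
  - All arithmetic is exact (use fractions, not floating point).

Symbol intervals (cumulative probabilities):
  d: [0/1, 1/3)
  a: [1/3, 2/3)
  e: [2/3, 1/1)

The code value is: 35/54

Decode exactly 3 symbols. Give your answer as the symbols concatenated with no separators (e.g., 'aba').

Step 1: interval [0/1, 1/1), width = 1/1 - 0/1 = 1/1
  'd': [0/1 + 1/1*0/1, 0/1 + 1/1*1/3) = [0/1, 1/3)
  'a': [0/1 + 1/1*1/3, 0/1 + 1/1*2/3) = [1/3, 2/3) <- contains code 35/54
  'e': [0/1 + 1/1*2/3, 0/1 + 1/1*1/1) = [2/3, 1/1)
  emit 'a', narrow to [1/3, 2/3)
Step 2: interval [1/3, 2/3), width = 2/3 - 1/3 = 1/3
  'd': [1/3 + 1/3*0/1, 1/3 + 1/3*1/3) = [1/3, 4/9)
  'a': [1/3 + 1/3*1/3, 1/3 + 1/3*2/3) = [4/9, 5/9)
  'e': [1/3 + 1/3*2/3, 1/3 + 1/3*1/1) = [5/9, 2/3) <- contains code 35/54
  emit 'e', narrow to [5/9, 2/3)
Step 3: interval [5/9, 2/3), width = 2/3 - 5/9 = 1/9
  'd': [5/9 + 1/9*0/1, 5/9 + 1/9*1/3) = [5/9, 16/27)
  'a': [5/9 + 1/9*1/3, 5/9 + 1/9*2/3) = [16/27, 17/27)
  'e': [5/9 + 1/9*2/3, 5/9 + 1/9*1/1) = [17/27, 2/3) <- contains code 35/54
  emit 'e', narrow to [17/27, 2/3)

Answer: aee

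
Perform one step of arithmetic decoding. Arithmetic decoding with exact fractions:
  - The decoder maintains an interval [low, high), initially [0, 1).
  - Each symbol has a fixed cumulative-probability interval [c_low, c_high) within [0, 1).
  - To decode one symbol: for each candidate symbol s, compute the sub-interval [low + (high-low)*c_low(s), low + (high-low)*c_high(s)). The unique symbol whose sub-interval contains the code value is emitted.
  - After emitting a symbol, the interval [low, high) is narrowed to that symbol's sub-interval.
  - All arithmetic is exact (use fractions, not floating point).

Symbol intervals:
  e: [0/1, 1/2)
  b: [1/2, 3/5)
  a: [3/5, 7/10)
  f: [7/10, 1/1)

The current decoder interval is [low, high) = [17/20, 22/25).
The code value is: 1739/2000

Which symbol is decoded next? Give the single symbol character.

Interval width = high − low = 22/25 − 17/20 = 3/100
Scaled code = (code − low) / width = (1739/2000 − 17/20) / 3/100 = 13/20
  e: [0/1, 1/2) 
  b: [1/2, 3/5) 
  a: [3/5, 7/10) ← scaled code falls here ✓
  f: [7/10, 1/1) 

Answer: a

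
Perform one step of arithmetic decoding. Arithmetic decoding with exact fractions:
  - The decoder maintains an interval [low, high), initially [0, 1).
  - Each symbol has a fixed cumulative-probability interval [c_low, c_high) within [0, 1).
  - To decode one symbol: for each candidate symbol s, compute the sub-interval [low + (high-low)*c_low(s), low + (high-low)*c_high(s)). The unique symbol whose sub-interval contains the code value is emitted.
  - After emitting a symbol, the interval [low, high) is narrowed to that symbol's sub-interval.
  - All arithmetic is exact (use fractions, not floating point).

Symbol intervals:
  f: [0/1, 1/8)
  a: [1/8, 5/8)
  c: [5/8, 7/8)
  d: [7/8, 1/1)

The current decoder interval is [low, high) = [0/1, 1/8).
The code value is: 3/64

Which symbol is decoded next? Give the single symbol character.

Answer: a

Derivation:
Interval width = high − low = 1/8 − 0/1 = 1/8
Scaled code = (code − low) / width = (3/64 − 0/1) / 1/8 = 3/8
  f: [0/1, 1/8) 
  a: [1/8, 5/8) ← scaled code falls here ✓
  c: [5/8, 7/8) 
  d: [7/8, 1/1) 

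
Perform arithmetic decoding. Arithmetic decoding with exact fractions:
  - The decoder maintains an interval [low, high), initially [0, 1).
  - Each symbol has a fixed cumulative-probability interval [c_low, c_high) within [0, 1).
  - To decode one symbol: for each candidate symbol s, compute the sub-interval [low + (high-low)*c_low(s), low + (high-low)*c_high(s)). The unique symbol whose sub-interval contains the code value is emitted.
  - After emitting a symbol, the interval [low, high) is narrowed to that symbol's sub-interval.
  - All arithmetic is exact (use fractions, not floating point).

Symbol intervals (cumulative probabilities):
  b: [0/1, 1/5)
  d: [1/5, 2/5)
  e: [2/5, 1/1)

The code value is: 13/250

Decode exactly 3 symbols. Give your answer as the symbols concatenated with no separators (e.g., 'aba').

Step 1: interval [0/1, 1/1), width = 1/1 - 0/1 = 1/1
  'b': [0/1 + 1/1*0/1, 0/1 + 1/1*1/5) = [0/1, 1/5) <- contains code 13/250
  'd': [0/1 + 1/1*1/5, 0/1 + 1/1*2/5) = [1/5, 2/5)
  'e': [0/1 + 1/1*2/5, 0/1 + 1/1*1/1) = [2/5, 1/1)
  emit 'b', narrow to [0/1, 1/5)
Step 2: interval [0/1, 1/5), width = 1/5 - 0/1 = 1/5
  'b': [0/1 + 1/5*0/1, 0/1 + 1/5*1/5) = [0/1, 1/25)
  'd': [0/1 + 1/5*1/5, 0/1 + 1/5*2/5) = [1/25, 2/25) <- contains code 13/250
  'e': [0/1 + 1/5*2/5, 0/1 + 1/5*1/1) = [2/25, 1/5)
  emit 'd', narrow to [1/25, 2/25)
Step 3: interval [1/25, 2/25), width = 2/25 - 1/25 = 1/25
  'b': [1/25 + 1/25*0/1, 1/25 + 1/25*1/5) = [1/25, 6/125)
  'd': [1/25 + 1/25*1/5, 1/25 + 1/25*2/5) = [6/125, 7/125) <- contains code 13/250
  'e': [1/25 + 1/25*2/5, 1/25 + 1/25*1/1) = [7/125, 2/25)
  emit 'd', narrow to [6/125, 7/125)

Answer: bdd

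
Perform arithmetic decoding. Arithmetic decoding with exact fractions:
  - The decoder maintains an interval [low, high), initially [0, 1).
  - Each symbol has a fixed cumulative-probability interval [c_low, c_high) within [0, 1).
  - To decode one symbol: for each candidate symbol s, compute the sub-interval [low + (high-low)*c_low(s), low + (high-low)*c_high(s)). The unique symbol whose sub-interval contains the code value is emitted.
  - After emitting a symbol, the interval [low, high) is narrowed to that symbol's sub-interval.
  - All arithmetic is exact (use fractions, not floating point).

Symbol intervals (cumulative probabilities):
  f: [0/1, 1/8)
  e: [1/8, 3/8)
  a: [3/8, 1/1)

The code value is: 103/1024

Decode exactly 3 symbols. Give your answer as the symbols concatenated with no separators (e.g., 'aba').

Step 1: interval [0/1, 1/1), width = 1/1 - 0/1 = 1/1
  'f': [0/1 + 1/1*0/1, 0/1 + 1/1*1/8) = [0/1, 1/8) <- contains code 103/1024
  'e': [0/1 + 1/1*1/8, 0/1 + 1/1*3/8) = [1/8, 3/8)
  'a': [0/1 + 1/1*3/8, 0/1 + 1/1*1/1) = [3/8, 1/1)
  emit 'f', narrow to [0/1, 1/8)
Step 2: interval [0/1, 1/8), width = 1/8 - 0/1 = 1/8
  'f': [0/1 + 1/8*0/1, 0/1 + 1/8*1/8) = [0/1, 1/64)
  'e': [0/1 + 1/8*1/8, 0/1 + 1/8*3/8) = [1/64, 3/64)
  'a': [0/1 + 1/8*3/8, 0/1 + 1/8*1/1) = [3/64, 1/8) <- contains code 103/1024
  emit 'a', narrow to [3/64, 1/8)
Step 3: interval [3/64, 1/8), width = 1/8 - 3/64 = 5/64
  'f': [3/64 + 5/64*0/1, 3/64 + 5/64*1/8) = [3/64, 29/512)
  'e': [3/64 + 5/64*1/8, 3/64 + 5/64*3/8) = [29/512, 39/512)
  'a': [3/64 + 5/64*3/8, 3/64 + 5/64*1/1) = [39/512, 1/8) <- contains code 103/1024
  emit 'a', narrow to [39/512, 1/8)

Answer: faa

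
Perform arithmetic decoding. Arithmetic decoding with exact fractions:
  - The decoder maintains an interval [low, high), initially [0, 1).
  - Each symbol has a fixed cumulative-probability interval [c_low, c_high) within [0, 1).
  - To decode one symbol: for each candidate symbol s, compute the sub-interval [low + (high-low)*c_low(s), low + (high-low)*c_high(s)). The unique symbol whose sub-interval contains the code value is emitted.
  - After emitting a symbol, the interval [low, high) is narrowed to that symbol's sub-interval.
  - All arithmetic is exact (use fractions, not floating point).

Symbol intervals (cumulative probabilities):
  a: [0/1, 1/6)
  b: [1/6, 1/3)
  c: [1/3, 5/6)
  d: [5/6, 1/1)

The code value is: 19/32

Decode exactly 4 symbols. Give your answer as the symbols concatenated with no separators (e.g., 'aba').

Step 1: interval [0/1, 1/1), width = 1/1 - 0/1 = 1/1
  'a': [0/1 + 1/1*0/1, 0/1 + 1/1*1/6) = [0/1, 1/6)
  'b': [0/1 + 1/1*1/6, 0/1 + 1/1*1/3) = [1/6, 1/3)
  'c': [0/1 + 1/1*1/3, 0/1 + 1/1*5/6) = [1/3, 5/6) <- contains code 19/32
  'd': [0/1 + 1/1*5/6, 0/1 + 1/1*1/1) = [5/6, 1/1)
  emit 'c', narrow to [1/3, 5/6)
Step 2: interval [1/3, 5/6), width = 5/6 - 1/3 = 1/2
  'a': [1/3 + 1/2*0/1, 1/3 + 1/2*1/6) = [1/3, 5/12)
  'b': [1/3 + 1/2*1/6, 1/3 + 1/2*1/3) = [5/12, 1/2)
  'c': [1/3 + 1/2*1/3, 1/3 + 1/2*5/6) = [1/2, 3/4) <- contains code 19/32
  'd': [1/3 + 1/2*5/6, 1/3 + 1/2*1/1) = [3/4, 5/6)
  emit 'c', narrow to [1/2, 3/4)
Step 3: interval [1/2, 3/4), width = 3/4 - 1/2 = 1/4
  'a': [1/2 + 1/4*0/1, 1/2 + 1/4*1/6) = [1/2, 13/24)
  'b': [1/2 + 1/4*1/6, 1/2 + 1/4*1/3) = [13/24, 7/12)
  'c': [1/2 + 1/4*1/3, 1/2 + 1/4*5/6) = [7/12, 17/24) <- contains code 19/32
  'd': [1/2 + 1/4*5/6, 1/2 + 1/4*1/1) = [17/24, 3/4)
  emit 'c', narrow to [7/12, 17/24)
Step 4: interval [7/12, 17/24), width = 17/24 - 7/12 = 1/8
  'a': [7/12 + 1/8*0/1, 7/12 + 1/8*1/6) = [7/12, 29/48) <- contains code 19/32
  'b': [7/12 + 1/8*1/6, 7/12 + 1/8*1/3) = [29/48, 5/8)
  'c': [7/12 + 1/8*1/3, 7/12 + 1/8*5/6) = [5/8, 11/16)
  'd': [7/12 + 1/8*5/6, 7/12 + 1/8*1/1) = [11/16, 17/24)
  emit 'a', narrow to [7/12, 29/48)

Answer: ccca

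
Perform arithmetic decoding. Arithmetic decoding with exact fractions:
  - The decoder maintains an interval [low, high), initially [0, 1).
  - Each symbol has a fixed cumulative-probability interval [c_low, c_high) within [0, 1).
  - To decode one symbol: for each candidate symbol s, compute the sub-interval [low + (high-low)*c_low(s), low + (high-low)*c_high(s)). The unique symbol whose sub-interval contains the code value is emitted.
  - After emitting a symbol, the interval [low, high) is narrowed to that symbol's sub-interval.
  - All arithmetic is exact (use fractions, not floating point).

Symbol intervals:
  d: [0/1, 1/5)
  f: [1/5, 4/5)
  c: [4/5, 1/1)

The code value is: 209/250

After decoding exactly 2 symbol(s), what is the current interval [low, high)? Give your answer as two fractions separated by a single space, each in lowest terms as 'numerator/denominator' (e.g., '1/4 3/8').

Step 1: interval [0/1, 1/1), width = 1/1 - 0/1 = 1/1
  'd': [0/1 + 1/1*0/1, 0/1 + 1/1*1/5) = [0/1, 1/5)
  'f': [0/1 + 1/1*1/5, 0/1 + 1/1*4/5) = [1/5, 4/5)
  'c': [0/1 + 1/1*4/5, 0/1 + 1/1*1/1) = [4/5, 1/1) <- contains code 209/250
  emit 'c', narrow to [4/5, 1/1)
Step 2: interval [4/5, 1/1), width = 1/1 - 4/5 = 1/5
  'd': [4/5 + 1/5*0/1, 4/5 + 1/5*1/5) = [4/5, 21/25) <- contains code 209/250
  'f': [4/5 + 1/5*1/5, 4/5 + 1/5*4/5) = [21/25, 24/25)
  'c': [4/5 + 1/5*4/5, 4/5 + 1/5*1/1) = [24/25, 1/1)
  emit 'd', narrow to [4/5, 21/25)

Answer: 4/5 21/25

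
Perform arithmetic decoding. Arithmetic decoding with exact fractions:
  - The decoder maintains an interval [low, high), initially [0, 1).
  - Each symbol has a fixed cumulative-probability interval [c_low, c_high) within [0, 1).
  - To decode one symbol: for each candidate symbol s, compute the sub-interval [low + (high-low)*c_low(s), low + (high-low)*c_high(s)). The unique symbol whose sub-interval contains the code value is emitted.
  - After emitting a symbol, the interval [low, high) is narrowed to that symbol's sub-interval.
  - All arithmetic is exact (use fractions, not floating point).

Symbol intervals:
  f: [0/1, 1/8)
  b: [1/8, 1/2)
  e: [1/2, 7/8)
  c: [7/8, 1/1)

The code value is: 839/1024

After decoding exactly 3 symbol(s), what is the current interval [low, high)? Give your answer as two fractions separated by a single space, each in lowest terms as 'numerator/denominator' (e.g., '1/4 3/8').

Answer: 415/512 53/64

Derivation:
Step 1: interval [0/1, 1/1), width = 1/1 - 0/1 = 1/1
  'f': [0/1 + 1/1*0/1, 0/1 + 1/1*1/8) = [0/1, 1/8)
  'b': [0/1 + 1/1*1/8, 0/1 + 1/1*1/2) = [1/8, 1/2)
  'e': [0/1 + 1/1*1/2, 0/1 + 1/1*7/8) = [1/2, 7/8) <- contains code 839/1024
  'c': [0/1 + 1/1*7/8, 0/1 + 1/1*1/1) = [7/8, 1/1)
  emit 'e', narrow to [1/2, 7/8)
Step 2: interval [1/2, 7/8), width = 7/8 - 1/2 = 3/8
  'f': [1/2 + 3/8*0/1, 1/2 + 3/8*1/8) = [1/2, 35/64)
  'b': [1/2 + 3/8*1/8, 1/2 + 3/8*1/2) = [35/64, 11/16)
  'e': [1/2 + 3/8*1/2, 1/2 + 3/8*7/8) = [11/16, 53/64) <- contains code 839/1024
  'c': [1/2 + 3/8*7/8, 1/2 + 3/8*1/1) = [53/64, 7/8)
  emit 'e', narrow to [11/16, 53/64)
Step 3: interval [11/16, 53/64), width = 53/64 - 11/16 = 9/64
  'f': [11/16 + 9/64*0/1, 11/16 + 9/64*1/8) = [11/16, 361/512)
  'b': [11/16 + 9/64*1/8, 11/16 + 9/64*1/2) = [361/512, 97/128)
  'e': [11/16 + 9/64*1/2, 11/16 + 9/64*7/8) = [97/128, 415/512)
  'c': [11/16 + 9/64*7/8, 11/16 + 9/64*1/1) = [415/512, 53/64) <- contains code 839/1024
  emit 'c', narrow to [415/512, 53/64)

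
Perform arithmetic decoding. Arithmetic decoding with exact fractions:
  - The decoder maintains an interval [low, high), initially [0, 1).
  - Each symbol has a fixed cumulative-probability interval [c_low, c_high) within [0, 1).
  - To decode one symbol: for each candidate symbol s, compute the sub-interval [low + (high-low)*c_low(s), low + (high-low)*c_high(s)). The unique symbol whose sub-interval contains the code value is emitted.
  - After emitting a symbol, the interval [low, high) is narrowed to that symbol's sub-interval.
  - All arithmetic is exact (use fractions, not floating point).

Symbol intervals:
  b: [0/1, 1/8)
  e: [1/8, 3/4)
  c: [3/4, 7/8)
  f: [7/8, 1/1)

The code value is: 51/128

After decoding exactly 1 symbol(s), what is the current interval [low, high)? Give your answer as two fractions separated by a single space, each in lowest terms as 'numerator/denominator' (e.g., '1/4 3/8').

Answer: 1/8 3/4

Derivation:
Step 1: interval [0/1, 1/1), width = 1/1 - 0/1 = 1/1
  'b': [0/1 + 1/1*0/1, 0/1 + 1/1*1/8) = [0/1, 1/8)
  'e': [0/1 + 1/1*1/8, 0/1 + 1/1*3/4) = [1/8, 3/4) <- contains code 51/128
  'c': [0/1 + 1/1*3/4, 0/1 + 1/1*7/8) = [3/4, 7/8)
  'f': [0/1 + 1/1*7/8, 0/1 + 1/1*1/1) = [7/8, 1/1)
  emit 'e', narrow to [1/8, 3/4)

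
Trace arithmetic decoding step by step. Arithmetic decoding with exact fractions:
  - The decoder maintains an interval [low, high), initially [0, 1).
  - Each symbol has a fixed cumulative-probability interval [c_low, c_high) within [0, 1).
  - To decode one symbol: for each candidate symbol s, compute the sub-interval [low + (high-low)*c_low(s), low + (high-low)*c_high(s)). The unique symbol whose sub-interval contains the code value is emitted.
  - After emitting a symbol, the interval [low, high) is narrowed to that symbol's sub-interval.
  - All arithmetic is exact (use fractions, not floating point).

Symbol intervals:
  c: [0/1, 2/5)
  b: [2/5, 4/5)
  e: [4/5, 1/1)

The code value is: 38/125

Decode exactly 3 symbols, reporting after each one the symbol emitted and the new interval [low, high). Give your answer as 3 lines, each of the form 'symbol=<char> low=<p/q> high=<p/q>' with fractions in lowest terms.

Answer: symbol=c low=0/1 high=2/5
symbol=b low=4/25 high=8/25
symbol=e low=36/125 high=8/25

Derivation:
Step 1: interval [0/1, 1/1), width = 1/1 - 0/1 = 1/1
  'c': [0/1 + 1/1*0/1, 0/1 + 1/1*2/5) = [0/1, 2/5) <- contains code 38/125
  'b': [0/1 + 1/1*2/5, 0/1 + 1/1*4/5) = [2/5, 4/5)
  'e': [0/1 + 1/1*4/5, 0/1 + 1/1*1/1) = [4/5, 1/1)
  emit 'c', narrow to [0/1, 2/5)
Step 2: interval [0/1, 2/5), width = 2/5 - 0/1 = 2/5
  'c': [0/1 + 2/5*0/1, 0/1 + 2/5*2/5) = [0/1, 4/25)
  'b': [0/1 + 2/5*2/5, 0/1 + 2/5*4/5) = [4/25, 8/25) <- contains code 38/125
  'e': [0/1 + 2/5*4/5, 0/1 + 2/5*1/1) = [8/25, 2/5)
  emit 'b', narrow to [4/25, 8/25)
Step 3: interval [4/25, 8/25), width = 8/25 - 4/25 = 4/25
  'c': [4/25 + 4/25*0/1, 4/25 + 4/25*2/5) = [4/25, 28/125)
  'b': [4/25 + 4/25*2/5, 4/25 + 4/25*4/5) = [28/125, 36/125)
  'e': [4/25 + 4/25*4/5, 4/25 + 4/25*1/1) = [36/125, 8/25) <- contains code 38/125
  emit 'e', narrow to [36/125, 8/25)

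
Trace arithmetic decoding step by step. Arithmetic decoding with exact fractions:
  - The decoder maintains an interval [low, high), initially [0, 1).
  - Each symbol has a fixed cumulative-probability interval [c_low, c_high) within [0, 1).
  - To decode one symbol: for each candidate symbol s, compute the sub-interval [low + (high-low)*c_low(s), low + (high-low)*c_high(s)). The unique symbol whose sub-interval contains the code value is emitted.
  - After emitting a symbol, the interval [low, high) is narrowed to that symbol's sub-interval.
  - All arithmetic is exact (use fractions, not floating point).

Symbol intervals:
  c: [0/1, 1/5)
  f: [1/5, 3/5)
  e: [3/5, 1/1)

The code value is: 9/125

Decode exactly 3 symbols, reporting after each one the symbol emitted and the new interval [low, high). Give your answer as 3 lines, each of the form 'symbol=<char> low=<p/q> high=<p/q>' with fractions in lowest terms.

Answer: symbol=c low=0/1 high=1/5
symbol=f low=1/25 high=3/25
symbol=f low=7/125 high=11/125

Derivation:
Step 1: interval [0/1, 1/1), width = 1/1 - 0/1 = 1/1
  'c': [0/1 + 1/1*0/1, 0/1 + 1/1*1/5) = [0/1, 1/5) <- contains code 9/125
  'f': [0/1 + 1/1*1/5, 0/1 + 1/1*3/5) = [1/5, 3/5)
  'e': [0/1 + 1/1*3/5, 0/1 + 1/1*1/1) = [3/5, 1/1)
  emit 'c', narrow to [0/1, 1/5)
Step 2: interval [0/1, 1/5), width = 1/5 - 0/1 = 1/5
  'c': [0/1 + 1/5*0/1, 0/1 + 1/5*1/5) = [0/1, 1/25)
  'f': [0/1 + 1/5*1/5, 0/1 + 1/5*3/5) = [1/25, 3/25) <- contains code 9/125
  'e': [0/1 + 1/5*3/5, 0/1 + 1/5*1/1) = [3/25, 1/5)
  emit 'f', narrow to [1/25, 3/25)
Step 3: interval [1/25, 3/25), width = 3/25 - 1/25 = 2/25
  'c': [1/25 + 2/25*0/1, 1/25 + 2/25*1/5) = [1/25, 7/125)
  'f': [1/25 + 2/25*1/5, 1/25 + 2/25*3/5) = [7/125, 11/125) <- contains code 9/125
  'e': [1/25 + 2/25*3/5, 1/25 + 2/25*1/1) = [11/125, 3/25)
  emit 'f', narrow to [7/125, 11/125)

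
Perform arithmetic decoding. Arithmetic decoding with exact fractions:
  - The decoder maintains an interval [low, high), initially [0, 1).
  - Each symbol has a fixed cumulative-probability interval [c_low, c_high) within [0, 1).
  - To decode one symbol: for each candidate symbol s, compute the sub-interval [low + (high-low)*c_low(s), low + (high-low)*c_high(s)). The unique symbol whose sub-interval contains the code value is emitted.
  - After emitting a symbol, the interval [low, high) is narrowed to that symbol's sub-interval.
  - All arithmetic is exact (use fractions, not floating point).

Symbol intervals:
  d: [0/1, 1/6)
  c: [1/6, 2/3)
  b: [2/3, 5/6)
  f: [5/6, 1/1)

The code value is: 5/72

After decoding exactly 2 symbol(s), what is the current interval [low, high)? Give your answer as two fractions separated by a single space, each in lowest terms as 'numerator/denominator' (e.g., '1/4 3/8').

Step 1: interval [0/1, 1/1), width = 1/1 - 0/1 = 1/1
  'd': [0/1 + 1/1*0/1, 0/1 + 1/1*1/6) = [0/1, 1/6) <- contains code 5/72
  'c': [0/1 + 1/1*1/6, 0/1 + 1/1*2/3) = [1/6, 2/3)
  'b': [0/1 + 1/1*2/3, 0/1 + 1/1*5/6) = [2/3, 5/6)
  'f': [0/1 + 1/1*5/6, 0/1 + 1/1*1/1) = [5/6, 1/1)
  emit 'd', narrow to [0/1, 1/6)
Step 2: interval [0/1, 1/6), width = 1/6 - 0/1 = 1/6
  'd': [0/1 + 1/6*0/1, 0/1 + 1/6*1/6) = [0/1, 1/36)
  'c': [0/1 + 1/6*1/6, 0/1 + 1/6*2/3) = [1/36, 1/9) <- contains code 5/72
  'b': [0/1 + 1/6*2/3, 0/1 + 1/6*5/6) = [1/9, 5/36)
  'f': [0/1 + 1/6*5/6, 0/1 + 1/6*1/1) = [5/36, 1/6)
  emit 'c', narrow to [1/36, 1/9)

Answer: 1/36 1/9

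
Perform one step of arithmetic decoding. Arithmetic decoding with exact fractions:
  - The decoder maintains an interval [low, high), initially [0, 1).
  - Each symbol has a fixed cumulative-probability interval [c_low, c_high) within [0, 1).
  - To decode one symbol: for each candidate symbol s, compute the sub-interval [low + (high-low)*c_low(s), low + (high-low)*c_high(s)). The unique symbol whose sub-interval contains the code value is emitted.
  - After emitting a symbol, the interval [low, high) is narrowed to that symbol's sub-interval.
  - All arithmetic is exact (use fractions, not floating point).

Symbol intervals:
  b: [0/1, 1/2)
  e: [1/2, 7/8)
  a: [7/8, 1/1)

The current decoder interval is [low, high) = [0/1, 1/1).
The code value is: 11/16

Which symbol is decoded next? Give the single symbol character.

Interval width = high − low = 1/1 − 0/1 = 1/1
Scaled code = (code − low) / width = (11/16 − 0/1) / 1/1 = 11/16
  b: [0/1, 1/2) 
  e: [1/2, 7/8) ← scaled code falls here ✓
  a: [7/8, 1/1) 

Answer: e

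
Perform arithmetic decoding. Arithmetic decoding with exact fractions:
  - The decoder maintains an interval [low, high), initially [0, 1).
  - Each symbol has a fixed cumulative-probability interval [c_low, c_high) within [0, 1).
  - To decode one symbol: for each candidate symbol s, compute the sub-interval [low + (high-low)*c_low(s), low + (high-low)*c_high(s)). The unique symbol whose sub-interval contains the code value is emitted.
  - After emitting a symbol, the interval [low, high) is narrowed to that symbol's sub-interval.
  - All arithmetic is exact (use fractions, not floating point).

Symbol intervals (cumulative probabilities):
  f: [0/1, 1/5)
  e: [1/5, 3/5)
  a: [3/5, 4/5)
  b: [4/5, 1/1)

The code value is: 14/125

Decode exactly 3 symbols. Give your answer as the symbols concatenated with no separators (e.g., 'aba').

Step 1: interval [0/1, 1/1), width = 1/1 - 0/1 = 1/1
  'f': [0/1 + 1/1*0/1, 0/1 + 1/1*1/5) = [0/1, 1/5) <- contains code 14/125
  'e': [0/1 + 1/1*1/5, 0/1 + 1/1*3/5) = [1/5, 3/5)
  'a': [0/1 + 1/1*3/5, 0/1 + 1/1*4/5) = [3/5, 4/5)
  'b': [0/1 + 1/1*4/5, 0/1 + 1/1*1/1) = [4/5, 1/1)
  emit 'f', narrow to [0/1, 1/5)
Step 2: interval [0/1, 1/5), width = 1/5 - 0/1 = 1/5
  'f': [0/1 + 1/5*0/1, 0/1 + 1/5*1/5) = [0/1, 1/25)
  'e': [0/1 + 1/5*1/5, 0/1 + 1/5*3/5) = [1/25, 3/25) <- contains code 14/125
  'a': [0/1 + 1/5*3/5, 0/1 + 1/5*4/5) = [3/25, 4/25)
  'b': [0/1 + 1/5*4/5, 0/1 + 1/5*1/1) = [4/25, 1/5)
  emit 'e', narrow to [1/25, 3/25)
Step 3: interval [1/25, 3/25), width = 3/25 - 1/25 = 2/25
  'f': [1/25 + 2/25*0/1, 1/25 + 2/25*1/5) = [1/25, 7/125)
  'e': [1/25 + 2/25*1/5, 1/25 + 2/25*3/5) = [7/125, 11/125)
  'a': [1/25 + 2/25*3/5, 1/25 + 2/25*4/5) = [11/125, 13/125)
  'b': [1/25 + 2/25*4/5, 1/25 + 2/25*1/1) = [13/125, 3/25) <- contains code 14/125
  emit 'b', narrow to [13/125, 3/25)

Answer: feb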